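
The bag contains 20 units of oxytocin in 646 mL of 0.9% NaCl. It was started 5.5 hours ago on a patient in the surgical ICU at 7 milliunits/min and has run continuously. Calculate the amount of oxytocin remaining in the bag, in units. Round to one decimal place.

17.7 units

7 milliunits/min × 60 min/hr = 420 milliunits/hr
Concentration = 20 units ÷ 646 mL = 0.03095975 units/mL = 30.95975 milliunits/mL
Rate = 420 milliunits/hr ÷ 30.95975 milliunits/mL = 13.566 mL/hr
Volume infused = 13.566 mL/hr × 5.5 hr = 74.613 mL
Volume remaining = 646 − 74.613 = 571.387 mL
Drug remaining = 571.387 mL × 30.95975 milliunits/mL = 17690 milliunits = 17.69 units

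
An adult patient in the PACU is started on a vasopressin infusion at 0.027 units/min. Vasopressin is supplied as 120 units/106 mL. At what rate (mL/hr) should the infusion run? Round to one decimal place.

1.4 mL/hr

0.027 units/min × 60 min/hr = 1.62 units/hr
Concentration = 120 units ÷ 106 mL = 1.132075 units/mL
Rate = 1.62 units/hr ÷ 1.132075 units/mL = 1.431 mL/hr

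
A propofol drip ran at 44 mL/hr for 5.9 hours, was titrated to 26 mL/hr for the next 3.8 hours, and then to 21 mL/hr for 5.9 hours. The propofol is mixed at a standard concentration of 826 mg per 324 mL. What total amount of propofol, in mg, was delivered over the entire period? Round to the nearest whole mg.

Concentration = 826 mg ÷ 324 mL = 2.549383 mg/mL
Stage 1: 44 mL/hr × 5.9 hr = 259.6 mL → 259.6 mL × 2.549383 mg/mL = 661.8198 mg
Stage 2: 26 mL/hr × 3.8 hr = 98.8 mL → 98.8 mL × 2.549383 mg/mL = 251.879 mg
Stage 3: 21 mL/hr × 5.9 hr = 123.9 mL → 123.9 mL × 2.549383 mg/mL = 315.8685 mg
Total = 661.8198 + 251.879 + 315.8685 = 1229.567 mg

1230 mg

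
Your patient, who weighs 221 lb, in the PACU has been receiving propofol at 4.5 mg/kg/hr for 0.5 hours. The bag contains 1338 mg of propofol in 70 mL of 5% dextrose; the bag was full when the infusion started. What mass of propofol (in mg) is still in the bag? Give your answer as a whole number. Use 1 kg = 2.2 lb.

1112 mg

Weight = 221 lb ÷ 2.2 lb/kg = 100.4545 kg
Dose = 4.5 mg/kg/hr × 100.4545 kg = 452.0455 mg/hr
Concentration = 1338 mg ÷ 70 mL = 19.11429 mg/mL
Rate = 452.0455 mg/hr ÷ 19.11429 mg/mL = 23.64961 mL/hr
Volume infused = 23.64961 mL/hr × 0.5 hr = 11.82481 mL
Volume remaining = 70 − 11.82481 = 58.17519 mL
Drug remaining = 58.17519 mL × 19.11429 mg/mL = 1111.977 mg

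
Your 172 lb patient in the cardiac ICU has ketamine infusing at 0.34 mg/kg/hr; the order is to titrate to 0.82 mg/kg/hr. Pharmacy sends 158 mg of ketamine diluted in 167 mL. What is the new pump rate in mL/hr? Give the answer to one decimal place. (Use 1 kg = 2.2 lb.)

67.8 mL/hr

Weight = 172 lb ÷ 2.2 lb/kg = 78.18182 kg
Dose = 0.82 mg/kg/hr × 78.18182 kg = 64.10909 mg/hr
Concentration = 158 mg ÷ 167 mL = 0.9461078 mg/mL
Rate = 64.10909 mg/hr ÷ 0.9461078 mg/mL = 67.76087 mL/hr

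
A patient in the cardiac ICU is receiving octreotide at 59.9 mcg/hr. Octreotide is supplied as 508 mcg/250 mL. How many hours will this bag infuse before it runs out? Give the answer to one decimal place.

Concentration = 508 mcg ÷ 250 mL = 2.032 mcg/mL
Rate = 59.9 mcg/hr ÷ 2.032 mcg/mL = 29.47835 mL/hr
Duration = 250 mL ÷ 29.47835 mL/hr = 8.480801 hr

8.5 hours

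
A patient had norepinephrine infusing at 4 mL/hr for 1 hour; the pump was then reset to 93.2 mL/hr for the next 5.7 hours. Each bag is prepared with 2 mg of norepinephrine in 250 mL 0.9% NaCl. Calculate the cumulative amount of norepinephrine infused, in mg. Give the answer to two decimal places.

4.28 mg

Concentration = 2 mg ÷ 250 mL = 0.008 mg/mL
Stage 1: 4 mL/hr × 1 hr = 4 mL → 4 mL × 0.008 mg/mL = 0.032 mg
Stage 2: 93.2 mL/hr × 5.7 hr = 531.24 mL → 531.24 mL × 0.008 mg/mL = 4.24992 mg
Total = 0.032 + 4.24992 = 4.28192 mg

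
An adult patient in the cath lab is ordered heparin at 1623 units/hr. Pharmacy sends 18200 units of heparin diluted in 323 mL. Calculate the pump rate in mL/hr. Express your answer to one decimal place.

28.8 mL/hr

Concentration = 18200 units ÷ 323 mL = 56.34675 units/mL
Rate = 1623 units/hr ÷ 56.34675 units/mL = 28.80379 mL/hr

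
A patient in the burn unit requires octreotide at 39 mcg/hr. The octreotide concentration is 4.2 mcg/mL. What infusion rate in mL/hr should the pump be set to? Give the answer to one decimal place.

9.3 mL/hr

Rate = 39 mcg/hr ÷ 4.2 mcg/mL = 9.285714 mL/hr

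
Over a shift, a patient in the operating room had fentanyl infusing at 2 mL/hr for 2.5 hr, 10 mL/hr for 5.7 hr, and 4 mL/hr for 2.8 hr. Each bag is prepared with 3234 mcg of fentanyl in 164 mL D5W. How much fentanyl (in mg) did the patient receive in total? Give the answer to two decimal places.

1.44 mg

Concentration = 3234 mcg ÷ 164 mL = 19.71951 mcg/mL
Stage 1: 2 mL/hr × 2.5 hr = 5 mL → 5 mL × 19.71951 mcg/mL = 98.59756 mcg
Stage 2: 10 mL/hr × 5.7 hr = 57 mL → 57 mL × 19.71951 mcg/mL = 1124.012 mcg
Stage 3: 4 mL/hr × 2.8 hr = 11.2 mL → 11.2 mL × 19.71951 mcg/mL = 220.8585 mcg
Total = 98.59756 + 1124.012 + 220.8585 = 1443.468 mcg = 1.443468 mg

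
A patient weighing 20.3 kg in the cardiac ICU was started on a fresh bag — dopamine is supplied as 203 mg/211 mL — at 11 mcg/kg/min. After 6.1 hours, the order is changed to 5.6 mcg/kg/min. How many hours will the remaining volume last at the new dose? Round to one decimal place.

Initial rate:
Dose = 11 mcg/kg/min × 20.3 kg = 223.3 mcg/min
223.3 mcg/min × 60 min/hr = 13398 mcg/hr
Concentration = 203 mg ÷ 211 mL = 0.9620853 mg/mL = 962.0853 mcg/mL
Rate = 13398 mcg/hr ÷ 962.0853 mcg/mL = 13.926 mL/hr
Volume infused so far = 13.926 mL/hr × 6.1 hr = 84.9486 mL
Volume remaining = 211 − 84.9486 = 126.0514 mL
New rate:
Dose = 5.6 mcg/kg/min × 20.3 kg = 113.68 mcg/min
113.68 mcg/min × 60 min/hr = 6820.8 mcg/hr
Rate = 6820.8 mcg/hr ÷ 962.0853 mcg/mL = 7.0896 mL/hr
Time remaining = 126.0514 mL ÷ 7.0896 mL/hr = 17.77976 hr

17.8 hours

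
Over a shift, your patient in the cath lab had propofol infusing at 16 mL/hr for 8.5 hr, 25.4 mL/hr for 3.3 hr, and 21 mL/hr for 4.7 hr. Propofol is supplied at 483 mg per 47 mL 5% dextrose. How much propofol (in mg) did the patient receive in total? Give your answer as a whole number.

Concentration = 483 mg ÷ 47 mL = 10.2766 mg/mL
Stage 1: 16 mL/hr × 8.5 hr = 136 mL → 136 mL × 10.2766 mg/mL = 1397.617 mg
Stage 2: 25.4 mL/hr × 3.3 hr = 83.82 mL → 83.82 mL × 10.2766 mg/mL = 861.3843 mg
Stage 3: 21 mL/hr × 4.7 hr = 98.7 mL → 98.7 mL × 10.2766 mg/mL = 1014.3 mg
Total = 1397.617 + 861.3843 + 1014.3 = 3273.301 mg

3273 mg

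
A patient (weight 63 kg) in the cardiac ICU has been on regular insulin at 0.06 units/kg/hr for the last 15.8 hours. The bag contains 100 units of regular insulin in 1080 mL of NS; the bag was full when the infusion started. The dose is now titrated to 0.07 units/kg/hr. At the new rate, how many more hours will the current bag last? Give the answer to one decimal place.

9.1 hours

Initial rate:
Dose = 0.06 units/kg/hr × 63 kg = 3.78 units/hr
Concentration = 100 units ÷ 1080 mL = 0.09259259 units/mL
Rate = 3.78 units/hr ÷ 0.09259259 units/mL = 40.824 mL/hr
Volume infused so far = 40.824 mL/hr × 15.8 hr = 645.0192 mL
Volume remaining = 1080 − 645.0192 = 434.9808 mL
New rate:
Dose = 0.07 units/kg/hr × 63 kg = 4.41 units/hr
Rate = 4.41 units/hr ÷ 0.09259259 units/mL = 47.628 mL/hr
Time remaining = 434.9808 mL ÷ 47.628 mL/hr = 9.13288 hr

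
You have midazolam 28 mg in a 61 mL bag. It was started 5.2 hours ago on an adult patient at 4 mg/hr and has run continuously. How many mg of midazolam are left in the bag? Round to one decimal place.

Concentration = 28 mg ÷ 61 mL = 0.4590164 mg/mL
Rate = 4 mg/hr ÷ 0.4590164 mg/mL = 8.714286 mL/hr
Volume infused = 8.714286 mL/hr × 5.2 hr = 45.31429 mL
Volume remaining = 61 − 45.31429 = 15.68571 mL
Drug remaining = 15.68571 mL × 0.4590164 mg/mL = 7.2 mg

7.2 mg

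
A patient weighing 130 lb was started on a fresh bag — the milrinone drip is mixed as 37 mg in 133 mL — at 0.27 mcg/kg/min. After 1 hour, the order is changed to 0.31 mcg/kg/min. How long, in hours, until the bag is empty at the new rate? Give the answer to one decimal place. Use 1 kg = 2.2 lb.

32.8 hours

Initial rate:
Weight = 130 lb ÷ 2.2 lb/kg = 59.09091 kg
Dose = 0.27 mcg/kg/min × 59.09091 kg = 15.95455 mcg/min
15.95455 mcg/min × 60 min/hr = 957.2727 mcg/hr
Concentration = 37 mg ÷ 133 mL = 0.2781955 mg/mL = 278.1955 mcg/mL
Rate = 957.2727 mcg/hr ÷ 278.1955 mcg/mL = 3.441007 mL/hr
Volume infused so far = 3.441007 mL/hr × 1 hr = 3.441007 mL
Volume remaining = 133 − 3.441007 = 129.559 mL
New rate:
Dose = 0.31 mcg/kg/min × 59.09091 kg = 18.31818 mcg/min
18.31818 mcg/min × 60 min/hr = 1099.091 mcg/hr
Rate = 1099.091 mcg/hr ÷ 278.1955 mcg/mL = 3.950786 mL/hr
Time remaining = 129.559 mL ÷ 3.950786 mL/hr = 32.79322 hr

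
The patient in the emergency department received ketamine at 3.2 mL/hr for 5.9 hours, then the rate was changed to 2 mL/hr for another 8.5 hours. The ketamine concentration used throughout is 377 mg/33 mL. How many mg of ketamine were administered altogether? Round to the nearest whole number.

410 mg

Concentration = 377 mg ÷ 33 mL = 11.42424 mg/mL
Stage 1: 3.2 mL/hr × 5.9 hr = 18.88 mL → 18.88 mL × 11.42424 mg/mL = 215.6897 mg
Stage 2: 2 mL/hr × 8.5 hr = 17 mL → 17 mL × 11.42424 mg/mL = 194.2121 mg
Total = 215.6897 + 194.2121 = 409.9018 mg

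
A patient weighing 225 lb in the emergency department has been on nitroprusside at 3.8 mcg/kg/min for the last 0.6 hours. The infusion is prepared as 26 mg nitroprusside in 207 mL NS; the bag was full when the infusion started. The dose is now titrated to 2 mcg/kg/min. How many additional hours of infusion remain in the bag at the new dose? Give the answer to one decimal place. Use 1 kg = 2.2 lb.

1.0 hours

Initial rate:
Weight = 225 lb ÷ 2.2 lb/kg = 102.2727 kg
Dose = 3.8 mcg/kg/min × 102.2727 kg = 388.6364 mcg/min
388.6364 mcg/min × 60 min/hr = 23318.18 mcg/hr
Concentration = 26 mg ÷ 207 mL = 0.1256039 mg/mL = 125.6039 mcg/mL
Rate = 23318.18 mcg/hr ÷ 125.6039 mcg/mL = 185.6486 mL/hr
Volume infused so far = 185.6486 mL/hr × 0.6 hr = 111.3892 mL
Volume remaining = 207 − 111.3892 = 95.61084 mL
New rate:
Dose = 2 mcg/kg/min × 102.2727 kg = 204.5455 mcg/min
204.5455 mcg/min × 60 min/hr = 12272.73 mcg/hr
Rate = 12272.73 mcg/hr ÷ 125.6039 mcg/mL = 97.70979 mL/hr
Time remaining = 95.61084 mL ÷ 97.70979 mL/hr = 0.9785185 hr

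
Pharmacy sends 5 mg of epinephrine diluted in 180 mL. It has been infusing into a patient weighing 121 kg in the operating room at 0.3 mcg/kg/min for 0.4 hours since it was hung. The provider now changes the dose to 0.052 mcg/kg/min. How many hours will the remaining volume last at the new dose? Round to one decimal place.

10.9 hours

Initial rate:
Dose = 0.3 mcg/kg/min × 121 kg = 36.3 mcg/min
36.3 mcg/min × 60 min/hr = 2178 mcg/hr
Concentration = 5 mg ÷ 180 mL = 0.02777778 mg/mL = 27.77778 mcg/mL
Rate = 2178 mcg/hr ÷ 27.77778 mcg/mL = 78.408 mL/hr
Volume infused so far = 78.408 mL/hr × 0.4 hr = 31.3632 mL
Volume remaining = 180 − 31.3632 = 148.6368 mL
New rate:
Dose = 0.052 mcg/kg/min × 121 kg = 6.292 mcg/min
6.292 mcg/min × 60 min/hr = 377.52 mcg/hr
Rate = 377.52 mcg/hr ÷ 27.77778 mcg/mL = 13.59072 mL/hr
Time remaining = 148.6368 mL ÷ 13.59072 mL/hr = 10.93664 hr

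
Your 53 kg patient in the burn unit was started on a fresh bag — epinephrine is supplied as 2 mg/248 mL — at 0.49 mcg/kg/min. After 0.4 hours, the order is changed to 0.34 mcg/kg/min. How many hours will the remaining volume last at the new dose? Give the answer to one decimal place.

Initial rate:
Dose = 0.49 mcg/kg/min × 53 kg = 25.97 mcg/min
25.97 mcg/min × 60 min/hr = 1558.2 mcg/hr
Concentration = 2 mg ÷ 248 mL = 0.008064516 mg/mL = 8.064516 mcg/mL
Rate = 1558.2 mcg/hr ÷ 8.064516 mcg/mL = 193.2168 mL/hr
Volume infused so far = 193.2168 mL/hr × 0.4 hr = 77.28672 mL
Volume remaining = 248 − 77.28672 = 170.7133 mL
New rate:
Dose = 0.34 mcg/kg/min × 53 kg = 18.02 mcg/min
18.02 mcg/min × 60 min/hr = 1081.2 mcg/hr
Rate = 1081.2 mcg/hr ÷ 8.064516 mcg/mL = 134.0688 mL/hr
Time remaining = 170.7133 mL ÷ 134.0688 mL/hr = 1.273326 hr

1.3 hours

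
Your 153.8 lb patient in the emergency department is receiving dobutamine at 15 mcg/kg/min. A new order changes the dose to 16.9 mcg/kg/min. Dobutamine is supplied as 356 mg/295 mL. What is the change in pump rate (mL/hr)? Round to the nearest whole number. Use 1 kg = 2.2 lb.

At the current dose:
Weight = 153.8 lb ÷ 2.2 lb/kg = 69.90909 kg
Dose = 15 mcg/kg/min × 69.90909 kg = 1048.636 mcg/min
1048.636 mcg/min × 60 min/hr = 62918.18 mcg/hr
Concentration = 356 mg ÷ 295 mL = 1.20678 mg/mL = 1206.78 mcg/mL
Rate = 62918.18 mcg/hr ÷ 1206.78 mcg/mL = 52.13726 mL/hr
At the new dose:
Dose = 16.9 mcg/kg/min × 69.90909 kg = 1181.464 mcg/min
1181.464 mcg/min × 60 min/hr = 70887.82 mcg/hr
Rate = 70887.82 mcg/hr ÷ 1206.78 mcg/mL = 58.74131 mL/hr
Change = 58.74131 − 52.13726 = 6.604053 mL/hr → 6.604053 mL/hr increase

7 mL/hr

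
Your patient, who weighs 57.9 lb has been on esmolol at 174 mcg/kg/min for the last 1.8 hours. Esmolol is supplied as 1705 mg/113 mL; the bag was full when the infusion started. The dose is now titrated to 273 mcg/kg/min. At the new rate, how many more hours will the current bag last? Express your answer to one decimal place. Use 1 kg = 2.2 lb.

2.8 hours

Initial rate:
Weight = 57.9 lb ÷ 2.2 lb/kg = 26.31818 kg
Dose = 174 mcg/kg/min × 26.31818 kg = 4579.364 mcg/min
4579.364 mcg/min × 60 min/hr = 274761.8 mcg/hr
Concentration = 1705 mg ÷ 113 mL = 15.0885 mg/mL = 15088.5 mcg/mL
Rate = 274761.8 mcg/hr ÷ 15088.5 mcg/mL = 18.21002 mL/hr
Volume infused so far = 18.21002 mL/hr × 1.8 hr = 32.77804 mL
Volume remaining = 113 − 32.77804 = 80.22196 mL
New rate:
Dose = 273 mcg/kg/min × 26.31818 kg = 7184.864 mcg/min
7184.864 mcg/min × 60 min/hr = 431091.8 mcg/hr
Rate = 431091.8 mcg/hr ÷ 15088.5 mcg/mL = 28.57089 mL/hr
Time remaining = 80.22196 mL ÷ 28.57089 mL/hr = 2.807821 hr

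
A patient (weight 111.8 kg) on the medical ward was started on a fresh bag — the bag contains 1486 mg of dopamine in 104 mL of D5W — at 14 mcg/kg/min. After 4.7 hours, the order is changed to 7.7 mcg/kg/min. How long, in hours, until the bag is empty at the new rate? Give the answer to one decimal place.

20.2 hours

Initial rate:
Dose = 14 mcg/kg/min × 111.8 kg = 1565.2 mcg/min
1565.2 mcg/min × 60 min/hr = 93912 mcg/hr
Concentration = 1486 mg ÷ 104 mL = 14.28846 mg/mL = 14288.46 mcg/mL
Rate = 93912 mcg/hr ÷ 14288.46 mcg/mL = 6.572576 mL/hr
Volume infused so far = 6.572576 mL/hr × 4.7 hr = 30.89111 mL
Volume remaining = 104 − 30.89111 = 73.10889 mL
New rate:
Dose = 7.7 mcg/kg/min × 111.8 kg = 860.86 mcg/min
860.86 mcg/min × 60 min/hr = 51651.6 mcg/hr
Rate = 51651.6 mcg/hr ÷ 14288.46 mcg/mL = 3.614917 mL/hr
Time remaining = 73.10889 mL ÷ 3.614917 mL/hr = 20.22423 hr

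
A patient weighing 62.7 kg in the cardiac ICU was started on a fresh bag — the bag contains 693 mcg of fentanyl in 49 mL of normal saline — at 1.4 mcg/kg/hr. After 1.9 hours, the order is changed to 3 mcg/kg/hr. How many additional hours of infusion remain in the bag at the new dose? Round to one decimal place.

Initial rate:
Dose = 1.4 mcg/kg/hr × 62.7 kg = 87.78 mcg/hr
Concentration = 693 mcg ÷ 49 mL = 14.14286 mcg/mL
Rate = 87.78 mcg/hr ÷ 14.14286 mcg/mL = 6.206667 mL/hr
Volume infused so far = 6.206667 mL/hr × 1.9 hr = 11.79267 mL
Volume remaining = 49 − 11.79267 = 37.20733 mL
New rate:
Dose = 3 mcg/kg/hr × 62.7 kg = 188.1 mcg/hr
Rate = 188.1 mcg/hr ÷ 14.14286 mcg/mL = 13.3 mL/hr
Time remaining = 37.20733 mL ÷ 13.3 mL/hr = 2.797544 hr

2.8 hours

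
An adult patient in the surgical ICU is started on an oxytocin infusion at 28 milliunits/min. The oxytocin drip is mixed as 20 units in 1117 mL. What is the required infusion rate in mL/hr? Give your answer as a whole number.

94 mL/hr

28 milliunits/min × 60 min/hr = 1680 milliunits/hr
Concentration = 20 units ÷ 1117 mL = 0.0179051 units/mL = 17.9051 milliunits/mL
Rate = 1680 milliunits/hr ÷ 17.9051 milliunits/mL = 93.828 mL/hr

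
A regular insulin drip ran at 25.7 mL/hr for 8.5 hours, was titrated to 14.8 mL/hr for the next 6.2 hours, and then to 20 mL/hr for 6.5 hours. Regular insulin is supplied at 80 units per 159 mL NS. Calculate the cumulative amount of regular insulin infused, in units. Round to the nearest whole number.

Concentration = 80 units ÷ 159 mL = 0.5031447 units/mL
Stage 1: 25.7 mL/hr × 8.5 hr = 218.45 mL → 218.45 mL × 0.5031447 units/mL = 109.9119 units
Stage 2: 14.8 mL/hr × 6.2 hr = 91.76 mL → 91.76 mL × 0.5031447 units/mL = 46.16855 units
Stage 3: 20 mL/hr × 6.5 hr = 130 mL → 130 mL × 0.5031447 units/mL = 65.40881 units
Total = 109.9119 + 46.16855 + 65.40881 = 221.4893 units

221 units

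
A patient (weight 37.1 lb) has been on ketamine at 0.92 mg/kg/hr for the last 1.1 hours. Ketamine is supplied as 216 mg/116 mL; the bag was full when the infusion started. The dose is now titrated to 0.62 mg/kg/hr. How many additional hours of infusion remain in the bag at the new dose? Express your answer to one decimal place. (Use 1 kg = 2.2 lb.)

19.0 hours

Initial rate:
Weight = 37.1 lb ÷ 2.2 lb/kg = 16.86364 kg
Dose = 0.92 mg/kg/hr × 16.86364 kg = 15.51455 mg/hr
Concentration = 216 mg ÷ 116 mL = 1.862069 mg/mL
Rate = 15.51455 mg/hr ÷ 1.862069 mg/mL = 8.331886 mL/hr
Volume infused so far = 8.331886 mL/hr × 1.1 hr = 9.165074 mL
Volume remaining = 116 − 9.165074 = 106.8349 mL
New rate:
Dose = 0.62 mg/kg/hr × 16.86364 kg = 10.45545 mg/hr
Rate = 10.45545 mg/hr ÷ 1.862069 mg/mL = 5.614966 mL/hr
Time remaining = 106.8349 mL ÷ 5.614966 mL/hr = 19.02682 hr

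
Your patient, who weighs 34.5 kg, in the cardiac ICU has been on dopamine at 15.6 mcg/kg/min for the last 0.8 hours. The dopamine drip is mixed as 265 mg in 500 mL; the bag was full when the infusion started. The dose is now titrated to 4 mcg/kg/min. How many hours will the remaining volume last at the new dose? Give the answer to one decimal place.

28.9 hours

Initial rate:
Dose = 15.6 mcg/kg/min × 34.5 kg = 538.2 mcg/min
538.2 mcg/min × 60 min/hr = 32292 mcg/hr
Concentration = 265 mg ÷ 500 mL = 0.53 mg/mL = 530 mcg/mL
Rate = 32292 mcg/hr ÷ 530 mcg/mL = 60.9283 mL/hr
Volume infused so far = 60.9283 mL/hr × 0.8 hr = 48.74264 mL
Volume remaining = 500 − 48.74264 = 451.2574 mL
New rate:
Dose = 4 mcg/kg/min × 34.5 kg = 138 mcg/min
138 mcg/min × 60 min/hr = 8280 mcg/hr
Rate = 8280 mcg/hr ÷ 530 mcg/mL = 15.62264 mL/hr
Time remaining = 451.2574 mL ÷ 15.62264 mL/hr = 28.88483 hr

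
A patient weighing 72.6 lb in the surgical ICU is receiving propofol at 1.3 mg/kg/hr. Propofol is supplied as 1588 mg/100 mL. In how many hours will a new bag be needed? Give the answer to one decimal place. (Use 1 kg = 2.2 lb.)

37.0 hours

Weight = 72.6 lb ÷ 2.2 lb/kg = 33 kg
Dose = 1.3 mg/kg/hr × 33 kg = 42.9 mg/hr
Concentration = 1588 mg ÷ 100 mL = 15.88 mg/mL
Rate = 42.9 mg/hr ÷ 15.88 mg/mL = 2.701511 mL/hr
Duration = 100 mL ÷ 2.701511 mL/hr = 37.01632 hr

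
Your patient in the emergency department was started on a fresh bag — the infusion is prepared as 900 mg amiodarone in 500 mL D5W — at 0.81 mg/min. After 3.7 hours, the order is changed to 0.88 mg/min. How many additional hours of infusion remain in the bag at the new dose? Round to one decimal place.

13.6 hours

Initial rate:
0.81 mg/min × 60 min/hr = 48.6 mg/hr
Concentration = 900 mg ÷ 500 mL = 1.8 mg/mL
Rate = 48.6 mg/hr ÷ 1.8 mg/mL = 27 mL/hr
Volume infused so far = 27 mL/hr × 3.7 hr = 99.9 mL
Volume remaining = 500 − 99.9 = 400.1 mL
New rate:
0.88 mg/min × 60 min/hr = 52.8 mg/hr
Rate = 52.8 mg/hr ÷ 1.8 mg/mL = 29.33333 mL/hr
Time remaining = 400.1 mL ÷ 29.33333 mL/hr = 13.63977 hr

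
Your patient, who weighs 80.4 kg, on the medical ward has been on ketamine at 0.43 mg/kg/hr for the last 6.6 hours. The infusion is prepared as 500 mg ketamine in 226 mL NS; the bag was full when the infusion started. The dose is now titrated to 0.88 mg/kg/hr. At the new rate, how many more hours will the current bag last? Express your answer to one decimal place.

Initial rate:
Dose = 0.43 mg/kg/hr × 80.4 kg = 34.572 mg/hr
Concentration = 500 mg ÷ 226 mL = 2.212389 mg/mL
Rate = 34.572 mg/hr ÷ 2.212389 mg/mL = 15.62654 mL/hr
Volume infused so far = 15.62654 mL/hr × 6.6 hr = 103.1352 mL
Volume remaining = 226 − 103.1352 = 122.8648 mL
New rate:
Dose = 0.88 mg/kg/hr × 80.4 kg = 70.752 mg/hr
Rate = 70.752 mg/hr ÷ 2.212389 mg/mL = 31.9799 mL/hr
Time remaining = 122.8648 mL ÷ 31.9799 mL/hr = 3.841938 hr

3.8 hours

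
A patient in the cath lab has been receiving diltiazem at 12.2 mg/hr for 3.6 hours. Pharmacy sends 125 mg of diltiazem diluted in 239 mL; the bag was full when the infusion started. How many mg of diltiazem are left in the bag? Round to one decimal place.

81.1 mg

Concentration = 125 mg ÷ 239 mL = 0.5230126 mg/mL
Rate = 12.2 mg/hr ÷ 0.5230126 mg/mL = 23.3264 mL/hr
Volume infused = 23.3264 mL/hr × 3.6 hr = 83.97504 mL
Volume remaining = 239 − 83.97504 = 155.025 mL
Drug remaining = 155.025 mL × 0.5230126 mg/mL = 81.08 mg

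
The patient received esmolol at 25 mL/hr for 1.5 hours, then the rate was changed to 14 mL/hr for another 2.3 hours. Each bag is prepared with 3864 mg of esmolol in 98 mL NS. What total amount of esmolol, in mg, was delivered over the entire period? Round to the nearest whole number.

Concentration = 3864 mg ÷ 98 mL = 39.42857 mg/mL
Stage 1: 25 mL/hr × 1.5 hr = 37.5 mL → 37.5 mL × 39.42857 mg/mL = 1478.571 mg
Stage 2: 14 mL/hr × 2.3 hr = 32.2 mL → 32.2 mL × 39.42857 mg/mL = 1269.6 mg
Total = 1478.571 + 1269.6 = 2748.171 mg

2748 mg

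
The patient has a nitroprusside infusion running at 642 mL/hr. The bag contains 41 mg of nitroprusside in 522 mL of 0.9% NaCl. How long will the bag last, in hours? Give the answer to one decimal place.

0.8 hours

Duration = 522 mL ÷ 642 mL/hr = 0.8130841 hr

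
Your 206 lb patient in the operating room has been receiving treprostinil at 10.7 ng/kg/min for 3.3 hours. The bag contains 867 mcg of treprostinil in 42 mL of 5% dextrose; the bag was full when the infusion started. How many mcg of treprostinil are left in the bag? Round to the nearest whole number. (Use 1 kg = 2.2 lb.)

669 mcg

Weight = 206 lb ÷ 2.2 lb/kg = 93.63636 kg
Dose = 10.7 ng/kg/min × 93.63636 kg = 1001.909 ng/min
1001.909 ng/min × 60 min/hr = 60114.55 ng/hr
Concentration = 867 mcg ÷ 42 mL = 20.64286 mcg/mL = 20642.86 ng/mL
Rate = 60114.55 ng/hr ÷ 20642.86 ng/mL = 2.912123 mL/hr
Volume infused = 2.912123 mL/hr × 3.3 hr = 9.610007 mL
Volume remaining = 42 − 9.610007 = 32.38999 mL
Drug remaining = 32.38999 mL × 20642.86 ng/mL = 668622 ng = 668.622 mcg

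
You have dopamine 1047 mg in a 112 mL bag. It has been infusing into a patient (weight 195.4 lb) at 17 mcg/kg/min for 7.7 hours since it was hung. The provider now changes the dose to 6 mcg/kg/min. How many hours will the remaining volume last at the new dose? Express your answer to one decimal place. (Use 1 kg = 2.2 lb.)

Initial rate:
Weight = 195.4 lb ÷ 2.2 lb/kg = 88.81818 kg
Dose = 17 mcg/kg/min × 88.81818 kg = 1509.909 mcg/min
1509.909 mcg/min × 60 min/hr = 90594.55 mcg/hr
Concentration = 1047 mg ÷ 112 mL = 9.348214 mg/mL = 9348.214 mcg/mL
Rate = 90594.55 mcg/hr ÷ 9348.214 mcg/mL = 9.691107 mL/hr
Volume infused so far = 9.691107 mL/hr × 7.7 hr = 74.62152 mL
Volume remaining = 112 − 74.62152 = 37.37848 mL
New rate:
Dose = 6 mcg/kg/min × 88.81818 kg = 532.9091 mcg/min
532.9091 mcg/min × 60 min/hr = 31974.55 mcg/hr
Rate = 31974.55 mcg/hr ÷ 9348.214 mcg/mL = 3.420391 mL/hr
Time remaining = 37.37848 mL ÷ 3.420391 mL/hr = 10.92813 hr

10.9 hours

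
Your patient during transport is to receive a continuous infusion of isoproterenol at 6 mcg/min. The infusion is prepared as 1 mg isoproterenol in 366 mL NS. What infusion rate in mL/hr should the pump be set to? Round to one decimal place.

131.8 mL/hr

6 mcg/min × 60 min/hr = 360 mcg/hr
Concentration = 1 mg ÷ 366 mL = 0.00273224 mg/mL = 2.73224 mcg/mL
Rate = 360 mcg/hr ÷ 2.73224 mcg/mL = 131.76 mL/hr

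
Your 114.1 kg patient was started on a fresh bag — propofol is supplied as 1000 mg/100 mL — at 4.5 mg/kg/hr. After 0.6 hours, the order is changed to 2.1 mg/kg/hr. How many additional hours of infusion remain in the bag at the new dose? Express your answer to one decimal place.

Initial rate:
Dose = 4.5 mg/kg/hr × 114.1 kg = 513.45 mg/hr
Concentration = 1000 mg ÷ 100 mL = 10 mg/mL
Rate = 513.45 mg/hr ÷ 10 mg/mL = 51.345 mL/hr
Volume infused so far = 51.345 mL/hr × 0.6 hr = 30.807 mL
Volume remaining = 100 − 30.807 = 69.193 mL
New rate:
Dose = 2.1 mg/kg/hr × 114.1 kg = 239.61 mg/hr
Rate = 239.61 mg/hr ÷ 10 mg/mL = 23.961 mL/hr
Time remaining = 69.193 mL ÷ 23.961 mL/hr = 2.887734 hr

2.9 hours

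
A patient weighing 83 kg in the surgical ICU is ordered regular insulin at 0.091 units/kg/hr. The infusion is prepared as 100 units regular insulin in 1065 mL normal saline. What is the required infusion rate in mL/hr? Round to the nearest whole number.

80 mL/hr

Dose = 0.091 units/kg/hr × 83 kg = 7.553 units/hr
Concentration = 100 units ÷ 1065 mL = 0.09389671 units/mL
Rate = 7.553 units/hr ÷ 0.09389671 units/mL = 80.43945 mL/hr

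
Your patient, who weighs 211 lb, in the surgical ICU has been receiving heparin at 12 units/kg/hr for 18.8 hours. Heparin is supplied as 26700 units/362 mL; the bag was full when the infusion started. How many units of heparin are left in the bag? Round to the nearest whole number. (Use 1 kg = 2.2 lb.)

Weight = 211 lb ÷ 2.2 lb/kg = 95.90909 kg
Dose = 12 units/kg/hr × 95.90909 kg = 1150.909 units/hr
Concentration = 26700 units ÷ 362 mL = 73.75691 units/mL
Rate = 1150.909 units/hr ÷ 73.75691 units/mL = 15.60409 mL/hr
Volume infused = 15.60409 mL/hr × 18.8 hr = 293.3568 mL
Volume remaining = 362 − 293.3568 = 68.64319 mL
Drug remaining = 68.64319 mL × 73.75691 units/mL = 5062.909 units

5063 units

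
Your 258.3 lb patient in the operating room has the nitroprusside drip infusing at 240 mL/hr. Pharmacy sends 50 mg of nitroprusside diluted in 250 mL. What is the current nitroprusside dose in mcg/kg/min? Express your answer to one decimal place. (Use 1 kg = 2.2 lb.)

6.8 mcg/kg/min

Weight = 258.3 lb ÷ 2.2 lb/kg = 117.4091 kg
Concentration = 50 mg ÷ 250 mL = 0.2 mg/mL = 200 mcg/mL
Drug rate = 240 mL/hr × 200 mcg/mL = 48000 mcg/hr
48000 mcg/hr ÷ 60 min/hr = 800 mcg/min
800 mcg/min ÷ 117.4091 kg = 6.813782 mcg/kg/min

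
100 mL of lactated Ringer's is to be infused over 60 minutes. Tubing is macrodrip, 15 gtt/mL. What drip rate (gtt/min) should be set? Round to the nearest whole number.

100 mL ÷ (60 min) = 1.666667 mL/min
1.666667 mL/min × 15 gtt/mL = 25 gtt/min

25 gtt/min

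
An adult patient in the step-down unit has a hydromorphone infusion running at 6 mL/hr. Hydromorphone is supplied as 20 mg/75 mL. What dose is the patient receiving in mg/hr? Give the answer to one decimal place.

Concentration = 20 mg ÷ 75 mL = 0.2666667 mg/mL
Drug rate = 6 mL/hr × 0.2666667 mg/mL = 1.6 mg/hr

1.6 mg/hr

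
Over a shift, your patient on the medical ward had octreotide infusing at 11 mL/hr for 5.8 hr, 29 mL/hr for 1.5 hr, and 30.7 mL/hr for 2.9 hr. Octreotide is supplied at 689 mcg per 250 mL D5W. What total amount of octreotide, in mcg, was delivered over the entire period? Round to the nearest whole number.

Concentration = 689 mcg ÷ 250 mL = 2.756 mcg/mL
Stage 1: 11 mL/hr × 5.8 hr = 63.8 mL → 63.8 mL × 2.756 mcg/mL = 175.8328 mcg
Stage 2: 29 mL/hr × 1.5 hr = 43.5 mL → 43.5 mL × 2.756 mcg/mL = 119.886 mcg
Stage 3: 30.7 mL/hr × 2.9 hr = 89.03 mL → 89.03 mL × 2.756 mcg/mL = 245.3667 mcg
Total = 175.8328 + 119.886 + 245.3667 = 541.0855 mcg

541 mcg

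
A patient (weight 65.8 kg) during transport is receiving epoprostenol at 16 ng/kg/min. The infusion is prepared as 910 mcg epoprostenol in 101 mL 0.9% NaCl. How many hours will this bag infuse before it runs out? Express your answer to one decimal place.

14.4 hours

Dose = 16 ng/kg/min × 65.8 kg = 1052.8 ng/min
1052.8 ng/min × 60 min/hr = 63168 ng/hr
Concentration = 910 mcg ÷ 101 mL = 9.009901 mcg/mL = 9009.901 ng/mL
Rate = 63168 ng/hr ÷ 9009.901 ng/mL = 7.010954 mL/hr
Duration = 101 mL ÷ 7.010954 mL/hr = 14.40603 hr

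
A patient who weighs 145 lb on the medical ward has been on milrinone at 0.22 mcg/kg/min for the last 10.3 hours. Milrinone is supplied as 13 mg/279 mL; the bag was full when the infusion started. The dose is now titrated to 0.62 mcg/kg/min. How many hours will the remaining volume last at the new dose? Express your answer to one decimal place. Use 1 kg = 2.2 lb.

Initial rate:
Weight = 145 lb ÷ 2.2 lb/kg = 65.90909 kg
Dose = 0.22 mcg/kg/min × 65.90909 kg = 14.5 mcg/min
14.5 mcg/min × 60 min/hr = 870 mcg/hr
Concentration = 13 mg ÷ 279 mL = 0.04659498 mg/mL = 46.59498 mcg/mL
Rate = 870 mcg/hr ÷ 46.59498 mcg/mL = 18.67154 mL/hr
Volume infused so far = 18.67154 mL/hr × 10.3 hr = 192.3168 mL
Volume remaining = 279 − 192.3168 = 86.68315 mL
New rate:
Dose = 0.62 mcg/kg/min × 65.90909 kg = 40.86364 mcg/min
40.86364 mcg/min × 60 min/hr = 2451.818 mcg/hr
Rate = 2451.818 mcg/hr ÷ 46.59498 mcg/mL = 52.61979 mL/hr
Time remaining = 86.68315 mL ÷ 52.61979 mL/hr = 1.647349 hr

1.6 hours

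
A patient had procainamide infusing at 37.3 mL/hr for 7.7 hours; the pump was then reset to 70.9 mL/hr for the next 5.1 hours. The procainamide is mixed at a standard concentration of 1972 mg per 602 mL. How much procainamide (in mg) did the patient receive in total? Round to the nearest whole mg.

Concentration = 1972 mg ÷ 602 mL = 3.275748 mg/mL
Stage 1: 37.3 mL/hr × 7.7 hr = 287.21 mL → 287.21 mL × 3.275748 mg/mL = 940.8274 mg
Stage 2: 70.9 mL/hr × 5.1 hr = 361.59 mL → 361.59 mL × 3.275748 mg/mL = 1184.478 mg
Total = 940.8274 + 1184.478 = 2125.305 mg

2125 mg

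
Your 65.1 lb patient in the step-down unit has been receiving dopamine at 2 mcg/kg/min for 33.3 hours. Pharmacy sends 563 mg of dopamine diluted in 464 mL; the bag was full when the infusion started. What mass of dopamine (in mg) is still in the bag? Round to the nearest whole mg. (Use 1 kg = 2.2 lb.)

Weight = 65.1 lb ÷ 2.2 lb/kg = 29.59091 kg
Dose = 2 mcg/kg/min × 29.59091 kg = 59.18182 mcg/min
59.18182 mcg/min × 60 min/hr = 3550.909 mcg/hr
Concentration = 563 mg ÷ 464 mL = 1.213362 mg/mL = 1213.362 mcg/mL
Rate = 3550.909 mcg/hr ÷ 1213.362 mcg/mL = 2.926504 mL/hr
Volume infused = 2.926504 mL/hr × 33.3 hr = 97.45259 mL
Volume remaining = 464 − 97.45259 = 366.5474 mL
Drug remaining = 366.5474 mL × 1213.362 mcg/mL = 444754.7 mcg = 444.7547 mg

445 mg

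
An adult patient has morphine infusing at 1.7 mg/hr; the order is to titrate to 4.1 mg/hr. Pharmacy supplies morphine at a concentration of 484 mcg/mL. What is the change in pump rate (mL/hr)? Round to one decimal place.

5.0 mL/hr

At the current dose:
Concentration = 484 mcg/mL = 0.484 mg/mL
Rate = 1.7 mg/hr ÷ 0.484 mg/mL = 3.512397 mL/hr
At the new dose:
Rate = 4.1 mg/hr ÷ 0.484 mg/mL = 8.471074 mL/hr
Change = 8.471074 − 3.512397 = 4.958678 mL/hr → 4.958678 mL/hr increase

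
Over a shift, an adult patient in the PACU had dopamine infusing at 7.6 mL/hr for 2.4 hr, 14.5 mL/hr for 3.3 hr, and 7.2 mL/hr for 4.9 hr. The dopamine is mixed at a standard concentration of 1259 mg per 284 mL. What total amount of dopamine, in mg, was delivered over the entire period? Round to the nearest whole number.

449 mg

Concentration = 1259 mg ÷ 284 mL = 4.433099 mg/mL
Stage 1: 7.6 mL/hr × 2.4 hr = 18.24 mL → 18.24 mL × 4.433099 mg/mL = 80.85972 mg
Stage 2: 14.5 mL/hr × 3.3 hr = 47.85 mL → 47.85 mL × 4.433099 mg/mL = 212.1238 mg
Stage 3: 7.2 mL/hr × 4.9 hr = 35.28 mL → 35.28 mL × 4.433099 mg/mL = 156.3997 mg
Total = 80.85972 + 212.1238 + 156.3997 = 449.3832 mg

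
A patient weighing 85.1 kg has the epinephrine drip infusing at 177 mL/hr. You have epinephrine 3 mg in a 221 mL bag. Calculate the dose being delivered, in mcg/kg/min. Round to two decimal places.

Concentration = 3 mg ÷ 221 mL = 0.01357466 mg/mL = 13.57466 mcg/mL
Drug rate = 177 mL/hr × 13.57466 mcg/mL = 2402.715 mcg/hr
2402.715 mcg/hr ÷ 60 min/hr = 40.04525 mcg/min
40.04525 mcg/min ÷ 85.1 kg = 0.470567 mcg/kg/min

0.47 mcg/kg/min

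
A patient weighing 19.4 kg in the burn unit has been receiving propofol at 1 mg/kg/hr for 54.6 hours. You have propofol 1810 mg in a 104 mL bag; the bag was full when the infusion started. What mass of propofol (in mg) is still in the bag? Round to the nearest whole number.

751 mg

Dose = 1 mg/kg/hr × 19.4 kg = 19.4 mg/hr
Concentration = 1810 mg ÷ 104 mL = 17.40385 mg/mL
Rate = 19.4 mg/hr ÷ 17.40385 mg/mL = 1.114696 mL/hr
Volume infused = 1.114696 mL/hr × 54.6 hr = 60.86241 mL
Volume remaining = 104 − 60.86241 = 43.13759 mL
Drug remaining = 43.13759 mL × 17.40385 mg/mL = 750.76 mg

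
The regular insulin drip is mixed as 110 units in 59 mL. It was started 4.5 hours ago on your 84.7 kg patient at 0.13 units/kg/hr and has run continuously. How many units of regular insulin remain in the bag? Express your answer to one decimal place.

Dose = 0.13 units/kg/hr × 84.7 kg = 11.011 units/hr
Concentration = 110 units ÷ 59 mL = 1.864407 units/mL
Rate = 11.011 units/hr ÷ 1.864407 units/mL = 5.9059 mL/hr
Volume infused = 5.9059 mL/hr × 4.5 hr = 26.57655 mL
Volume remaining = 59 − 26.57655 = 32.42345 mL
Drug remaining = 32.42345 mL × 1.864407 units/mL = 60.4505 units

60.5 units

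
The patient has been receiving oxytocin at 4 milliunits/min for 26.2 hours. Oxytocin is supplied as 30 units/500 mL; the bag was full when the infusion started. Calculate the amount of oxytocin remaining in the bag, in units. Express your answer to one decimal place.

23.7 units

4 milliunits/min × 60 min/hr = 240 milliunits/hr
Concentration = 30 units ÷ 500 mL = 0.06 units/mL = 60 milliunits/mL
Rate = 240 milliunits/hr ÷ 60 milliunits/mL = 4 mL/hr
Volume infused = 4 mL/hr × 26.2 hr = 104.8 mL
Volume remaining = 500 − 104.8 = 395.2 mL
Drug remaining = 395.2 mL × 60 milliunits/mL = 23712 milliunits = 23.712 units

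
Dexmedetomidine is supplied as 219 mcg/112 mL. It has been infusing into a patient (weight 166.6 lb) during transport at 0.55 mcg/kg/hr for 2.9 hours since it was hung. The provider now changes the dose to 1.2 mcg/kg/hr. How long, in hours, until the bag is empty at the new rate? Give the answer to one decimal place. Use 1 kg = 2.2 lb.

1.1 hours

Initial rate:
Weight = 166.6 lb ÷ 2.2 lb/kg = 75.72727 kg
Dose = 0.55 mcg/kg/hr × 75.72727 kg = 41.65 mcg/hr
Concentration = 219 mcg ÷ 112 mL = 1.955357 mcg/mL
Rate = 41.65 mcg/hr ÷ 1.955357 mcg/mL = 21.30046 mL/hr
Volume infused so far = 21.30046 mL/hr × 2.9 hr = 61.77132 mL
Volume remaining = 112 − 61.77132 = 50.22868 mL
New rate:
Dose = 1.2 mcg/kg/hr × 75.72727 kg = 90.87273 mcg/hr
Rate = 90.87273 mcg/hr ÷ 1.955357 mcg/mL = 46.47372 mL/hr
Time remaining = 50.22868 mL ÷ 46.47372 mL/hr = 1.080797 hr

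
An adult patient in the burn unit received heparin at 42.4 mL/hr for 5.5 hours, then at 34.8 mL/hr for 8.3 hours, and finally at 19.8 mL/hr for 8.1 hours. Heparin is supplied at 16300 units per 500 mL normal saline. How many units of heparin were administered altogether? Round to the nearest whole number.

22247 units

Concentration = 16300 units ÷ 500 mL = 32.6 units/mL
Stage 1: 42.4 mL/hr × 5.5 hr = 233.2 mL → 233.2 mL × 32.6 units/mL = 7602.32 units
Stage 2: 34.8 mL/hr × 8.3 hr = 288.84 mL → 288.84 mL × 32.6 units/mL = 9416.184 units
Stage 3: 19.8 mL/hr × 8.1 hr = 160.38 mL → 160.38 mL × 32.6 units/mL = 5228.388 units
Total = 7602.32 + 9416.184 + 5228.388 = 22246.89 units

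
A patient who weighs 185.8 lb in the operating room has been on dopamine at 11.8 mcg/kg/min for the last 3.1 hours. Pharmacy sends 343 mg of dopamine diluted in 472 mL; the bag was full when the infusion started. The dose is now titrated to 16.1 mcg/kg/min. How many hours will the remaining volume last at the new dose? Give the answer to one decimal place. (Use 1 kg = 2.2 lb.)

1.9 hours

Initial rate:
Weight = 185.8 lb ÷ 2.2 lb/kg = 84.45455 kg
Dose = 11.8 mcg/kg/min × 84.45455 kg = 996.5636 mcg/min
996.5636 mcg/min × 60 min/hr = 59793.82 mcg/hr
Concentration = 343 mg ÷ 472 mL = 0.7266949 mg/mL = 726.6949 mcg/mL
Rate = 59793.82 mcg/hr ÷ 726.6949 mcg/mL = 82.28187 mL/hr
Volume infused so far = 82.28187 mL/hr × 3.1 hr = 255.0738 mL
Volume remaining = 472 − 255.0738 = 216.9262 mL
New rate:
Dose = 16.1 mcg/kg/min × 84.45455 kg = 1359.718 mcg/min
1359.718 mcg/min × 60 min/hr = 81583.09 mcg/hr
Rate = 81583.09 mcg/hr ÷ 726.6949 mcg/mL = 112.2659 mL/hr
Time remaining = 216.9262 mL ÷ 112.2659 mL/hr = 1.932253 hr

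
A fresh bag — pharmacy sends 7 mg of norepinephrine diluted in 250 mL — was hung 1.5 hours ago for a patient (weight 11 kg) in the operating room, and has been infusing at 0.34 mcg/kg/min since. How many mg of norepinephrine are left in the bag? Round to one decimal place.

6.7 mg

Dose = 0.34 mcg/kg/min × 11 kg = 3.74 mcg/min
3.74 mcg/min × 60 min/hr = 224.4 mcg/hr
Concentration = 7 mg ÷ 250 mL = 0.028 mg/mL = 28 mcg/mL
Rate = 224.4 mcg/hr ÷ 28 mcg/mL = 8.014286 mL/hr
Volume infused = 8.014286 mL/hr × 1.5 hr = 12.02143 mL
Volume remaining = 250 − 12.02143 = 237.9786 mL
Drug remaining = 237.9786 mL × 28 mcg/mL = 6663.4 mcg = 6.6634 mg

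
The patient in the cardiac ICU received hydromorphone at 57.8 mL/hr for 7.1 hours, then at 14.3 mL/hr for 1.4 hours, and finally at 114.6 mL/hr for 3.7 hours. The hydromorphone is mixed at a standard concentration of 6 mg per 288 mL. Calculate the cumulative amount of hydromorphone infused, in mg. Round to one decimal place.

17.8 mg

Concentration = 6 mg ÷ 288 mL = 0.02083333 mg/mL
Stage 1: 57.8 mL/hr × 7.1 hr = 410.38 mL → 410.38 mL × 0.02083333 mg/mL = 8.549583 mg
Stage 2: 14.3 mL/hr × 1.4 hr = 20.02 mL → 20.02 mL × 0.02083333 mg/mL = 0.4170833 mg
Stage 3: 114.6 mL/hr × 3.7 hr = 424.02 mL → 424.02 mL × 0.02083333 mg/mL = 8.83375 mg
Total = 8.549583 + 0.4170833 + 8.83375 = 17.80042 mg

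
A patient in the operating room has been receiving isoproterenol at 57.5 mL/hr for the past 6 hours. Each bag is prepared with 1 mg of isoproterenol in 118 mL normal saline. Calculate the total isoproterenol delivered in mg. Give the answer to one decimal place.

2.9 mg

Concentration = 1 mg ÷ 118 mL = 0.008474576 mg/mL = 8.474576 mcg/mL
Drug rate = 57.5 mL/hr × 8.474576 mcg/mL = 487.2881 mcg/hr
Total = 487.2881 mcg/hr × 6 hr = 2923.729 mcg = 2.923729 mg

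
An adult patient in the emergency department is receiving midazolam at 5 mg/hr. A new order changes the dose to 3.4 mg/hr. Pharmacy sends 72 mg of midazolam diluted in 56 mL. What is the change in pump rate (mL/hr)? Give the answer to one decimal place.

At the current dose:
Concentration = 72 mg ÷ 56 mL = 1.285714 mg/mL
Rate = 5 mg/hr ÷ 1.285714 mg/mL = 3.888889 mL/hr
At the new dose:
Rate = 3.4 mg/hr ÷ 1.285714 mg/mL = 2.644444 mL/hr
Change = 2.644444 − 3.888889 = -1.244444 mL/hr → 1.244444 mL/hr decrease

1.2 mL/hr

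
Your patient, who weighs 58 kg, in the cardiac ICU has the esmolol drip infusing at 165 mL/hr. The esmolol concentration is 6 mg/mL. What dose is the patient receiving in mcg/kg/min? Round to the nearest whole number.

284 mcg/kg/min

Concentration = 6 mg/mL = 6000 mcg/mL
Drug rate = 165 mL/hr × 6000 mcg/mL = 990000 mcg/hr
990000 mcg/hr ÷ 60 min/hr = 16500 mcg/min
16500 mcg/min ÷ 58 kg = 284.4828 mcg/kg/min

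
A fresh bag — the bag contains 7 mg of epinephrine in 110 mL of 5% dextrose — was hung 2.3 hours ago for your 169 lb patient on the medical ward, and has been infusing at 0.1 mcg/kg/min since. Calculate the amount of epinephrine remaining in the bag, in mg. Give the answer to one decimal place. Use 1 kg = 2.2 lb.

5.9 mg

Weight = 169 lb ÷ 2.2 lb/kg = 76.81818 kg
Dose = 0.1 mcg/kg/min × 76.81818 kg = 7.681818 mcg/min
7.681818 mcg/min × 60 min/hr = 460.9091 mcg/hr
Concentration = 7 mg ÷ 110 mL = 0.06363636 mg/mL = 63.63636 mcg/mL
Rate = 460.9091 mcg/hr ÷ 63.63636 mcg/mL = 7.242857 mL/hr
Volume infused = 7.242857 mL/hr × 2.3 hr = 16.65857 mL
Volume remaining = 110 − 16.65857 = 93.34143 mL
Drug remaining = 93.34143 mL × 63.63636 mcg/mL = 5939.909 mcg = 5.939909 mg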